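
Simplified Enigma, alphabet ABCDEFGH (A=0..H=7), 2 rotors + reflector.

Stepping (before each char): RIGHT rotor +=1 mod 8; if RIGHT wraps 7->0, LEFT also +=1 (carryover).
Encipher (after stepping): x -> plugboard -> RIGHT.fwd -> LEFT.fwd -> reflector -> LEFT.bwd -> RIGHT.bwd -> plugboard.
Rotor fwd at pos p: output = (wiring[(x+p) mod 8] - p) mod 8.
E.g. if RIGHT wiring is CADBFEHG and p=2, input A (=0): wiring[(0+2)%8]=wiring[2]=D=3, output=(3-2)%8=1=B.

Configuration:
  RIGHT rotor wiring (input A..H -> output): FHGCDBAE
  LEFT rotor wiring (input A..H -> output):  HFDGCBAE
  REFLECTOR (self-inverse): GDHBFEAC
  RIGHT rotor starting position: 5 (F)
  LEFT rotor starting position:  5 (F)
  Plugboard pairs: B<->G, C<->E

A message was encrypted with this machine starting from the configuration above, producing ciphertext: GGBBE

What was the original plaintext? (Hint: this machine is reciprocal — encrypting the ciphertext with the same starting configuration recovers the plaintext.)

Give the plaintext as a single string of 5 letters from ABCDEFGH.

Answer: DHCCH

Derivation:
Char 1 ('G'): step: R->6, L=5; G->plug->B->R->G->L->B->refl->D->L'->B->R'->D->plug->D
Char 2 ('G'): step: R->7, L=5; G->plug->B->R->G->L->B->refl->D->L'->B->R'->H->plug->H
Char 3 ('B'): step: R->0, L->6 (L advanced); B->plug->G->R->A->L->C->refl->H->L'->D->R'->E->plug->C
Char 4 ('B'): step: R->1, L=6; B->plug->G->R->D->L->H->refl->C->L'->A->R'->E->plug->C
Char 5 ('E'): step: R->2, L=6; E->plug->C->R->B->L->G->refl->A->L'->F->R'->H->plug->H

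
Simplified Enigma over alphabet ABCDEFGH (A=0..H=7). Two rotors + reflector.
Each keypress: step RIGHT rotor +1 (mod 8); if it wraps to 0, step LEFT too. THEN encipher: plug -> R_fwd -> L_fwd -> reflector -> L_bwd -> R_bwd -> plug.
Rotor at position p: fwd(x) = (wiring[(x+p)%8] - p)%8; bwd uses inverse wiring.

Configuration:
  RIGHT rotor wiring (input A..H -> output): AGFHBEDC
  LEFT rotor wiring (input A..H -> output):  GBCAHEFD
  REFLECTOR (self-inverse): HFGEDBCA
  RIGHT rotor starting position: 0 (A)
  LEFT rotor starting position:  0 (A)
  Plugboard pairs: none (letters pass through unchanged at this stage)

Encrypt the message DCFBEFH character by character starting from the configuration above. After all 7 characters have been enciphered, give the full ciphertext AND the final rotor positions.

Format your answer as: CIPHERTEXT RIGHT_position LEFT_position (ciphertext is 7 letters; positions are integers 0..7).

Char 1 ('D'): step: R->1, L=0; D->plug->D->R->A->L->G->refl->C->L'->C->R'->F->plug->F
Char 2 ('C'): step: R->2, L=0; C->plug->C->R->H->L->D->refl->E->L'->F->R'->B->plug->B
Char 3 ('F'): step: R->3, L=0; F->plug->F->R->F->L->E->refl->D->L'->H->R'->E->plug->E
Char 4 ('B'): step: R->4, L=0; B->plug->B->R->A->L->G->refl->C->L'->C->R'->F->plug->F
Char 5 ('E'): step: R->5, L=0; E->plug->E->R->B->L->B->refl->F->L'->G->R'->B->plug->B
Char 6 ('F'): step: R->6, L=0; F->plug->F->R->B->L->B->refl->F->L'->G->R'->H->plug->H
Char 7 ('H'): step: R->7, L=0; H->plug->H->R->E->L->H->refl->A->L'->D->R'->A->plug->A
Final: ciphertext=FBEFBHA, RIGHT=7, LEFT=0

Answer: FBEFBHA 7 0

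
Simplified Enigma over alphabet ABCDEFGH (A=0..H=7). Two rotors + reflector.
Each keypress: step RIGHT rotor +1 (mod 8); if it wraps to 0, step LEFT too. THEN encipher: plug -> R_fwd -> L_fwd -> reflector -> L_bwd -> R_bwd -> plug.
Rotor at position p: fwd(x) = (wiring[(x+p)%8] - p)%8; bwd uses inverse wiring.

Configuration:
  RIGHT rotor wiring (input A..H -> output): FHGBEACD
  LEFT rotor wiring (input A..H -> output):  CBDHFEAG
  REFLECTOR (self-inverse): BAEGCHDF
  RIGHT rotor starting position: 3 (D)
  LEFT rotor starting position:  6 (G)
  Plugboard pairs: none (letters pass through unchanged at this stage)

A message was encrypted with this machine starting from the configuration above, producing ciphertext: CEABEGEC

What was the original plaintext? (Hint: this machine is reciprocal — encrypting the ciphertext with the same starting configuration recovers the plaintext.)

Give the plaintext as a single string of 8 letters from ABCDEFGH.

Answer: BDGABDDB

Derivation:
Char 1 ('C'): step: R->4, L=6; C->plug->C->R->G->L->H->refl->F->L'->E->R'->B->plug->B
Char 2 ('E'): step: R->5, L=6; E->plug->E->R->C->L->E->refl->C->L'->A->R'->D->plug->D
Char 3 ('A'): step: R->6, L=6; A->plug->A->R->E->L->F->refl->H->L'->G->R'->G->plug->G
Char 4 ('B'): step: R->7, L=6; B->plug->B->R->G->L->H->refl->F->L'->E->R'->A->plug->A
Char 5 ('E'): step: R->0, L->7 (L advanced); E->plug->E->R->E->L->A->refl->B->L'->H->R'->B->plug->B
Char 6 ('G'): step: R->1, L=7; G->plug->G->R->C->L->C->refl->E->L'->D->R'->D->plug->D
Char 7 ('E'): step: R->2, L=7; E->plug->E->R->A->L->H->refl->F->L'->G->R'->D->plug->D
Char 8 ('C'): step: R->3, L=7; C->plug->C->R->F->L->G->refl->D->L'->B->R'->B->plug->B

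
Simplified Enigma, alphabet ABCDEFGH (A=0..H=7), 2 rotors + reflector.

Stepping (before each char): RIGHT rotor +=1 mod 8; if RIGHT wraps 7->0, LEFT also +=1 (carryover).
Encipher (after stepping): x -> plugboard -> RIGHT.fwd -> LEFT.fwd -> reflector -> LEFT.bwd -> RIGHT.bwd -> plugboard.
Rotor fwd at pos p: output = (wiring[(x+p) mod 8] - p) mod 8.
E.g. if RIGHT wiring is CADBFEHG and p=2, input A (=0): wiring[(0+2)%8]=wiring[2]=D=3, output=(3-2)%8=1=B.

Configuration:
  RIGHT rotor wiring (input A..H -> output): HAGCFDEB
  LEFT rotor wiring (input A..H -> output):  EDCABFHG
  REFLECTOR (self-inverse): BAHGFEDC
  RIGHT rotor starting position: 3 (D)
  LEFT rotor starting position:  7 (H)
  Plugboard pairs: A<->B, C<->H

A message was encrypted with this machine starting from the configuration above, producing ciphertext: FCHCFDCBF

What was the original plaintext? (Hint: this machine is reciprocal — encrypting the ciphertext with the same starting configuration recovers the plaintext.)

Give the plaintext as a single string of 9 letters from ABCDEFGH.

Char 1 ('F'): step: R->4, L=7; F->plug->F->R->E->L->B->refl->A->L'->H->R'->B->plug->A
Char 2 ('C'): step: R->5, L=7; C->plug->H->R->A->L->H->refl->C->L'->F->R'->G->plug->G
Char 3 ('H'): step: R->6, L=7; H->plug->C->R->B->L->F->refl->E->L'->C->R'->D->plug->D
Char 4 ('C'): step: R->7, L=7; C->plug->H->R->F->L->C->refl->H->L'->A->R'->B->plug->A
Char 5 ('F'): step: R->0, L->0 (L advanced); F->plug->F->R->D->L->A->refl->B->L'->E->R'->G->plug->G
Char 6 ('D'): step: R->1, L=0; D->plug->D->R->E->L->B->refl->A->L'->D->R'->F->plug->F
Char 7 ('C'): step: R->2, L=0; C->plug->H->R->G->L->H->refl->C->L'->C->R'->E->plug->E
Char 8 ('B'): step: R->3, L=0; B->plug->A->R->H->L->G->refl->D->L'->B->R'->D->plug->D
Char 9 ('F'): step: R->4, L=0; F->plug->F->R->E->L->B->refl->A->L'->D->R'->E->plug->E

Answer: AGDAGFEDE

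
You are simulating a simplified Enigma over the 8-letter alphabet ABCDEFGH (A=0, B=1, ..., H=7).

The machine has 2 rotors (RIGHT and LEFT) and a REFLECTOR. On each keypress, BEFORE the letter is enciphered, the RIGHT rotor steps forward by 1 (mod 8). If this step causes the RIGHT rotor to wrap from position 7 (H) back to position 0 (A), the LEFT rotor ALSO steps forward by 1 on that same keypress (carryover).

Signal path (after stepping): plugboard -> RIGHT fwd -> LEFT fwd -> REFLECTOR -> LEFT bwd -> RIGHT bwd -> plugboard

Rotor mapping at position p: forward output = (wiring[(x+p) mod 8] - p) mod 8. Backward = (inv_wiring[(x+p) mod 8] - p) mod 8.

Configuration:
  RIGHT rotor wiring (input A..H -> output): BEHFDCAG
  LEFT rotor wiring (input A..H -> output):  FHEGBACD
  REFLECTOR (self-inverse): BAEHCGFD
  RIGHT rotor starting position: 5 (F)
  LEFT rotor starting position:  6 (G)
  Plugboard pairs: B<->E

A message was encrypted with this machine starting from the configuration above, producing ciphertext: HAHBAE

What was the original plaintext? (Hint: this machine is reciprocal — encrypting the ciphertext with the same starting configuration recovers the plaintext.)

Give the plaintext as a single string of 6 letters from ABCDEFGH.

Answer: BDFADD

Derivation:
Char 1 ('H'): step: R->6, L=6; H->plug->H->R->E->L->G->refl->F->L'->B->R'->E->plug->B
Char 2 ('A'): step: R->7, L=6; A->plug->A->R->H->L->C->refl->E->L'->A->R'->D->plug->D
Char 3 ('H'): step: R->0, L->7 (L advanced); H->plug->H->R->G->L->B->refl->A->L'->C->R'->F->plug->F
Char 4 ('B'): step: R->1, L=7; B->plug->E->R->B->L->G->refl->F->L'->D->R'->A->plug->A
Char 5 ('A'): step: R->2, L=7; A->plug->A->R->F->L->C->refl->E->L'->A->R'->D->plug->D
Char 6 ('E'): step: R->3, L=7; E->plug->B->R->A->L->E->refl->C->L'->F->R'->D->plug->D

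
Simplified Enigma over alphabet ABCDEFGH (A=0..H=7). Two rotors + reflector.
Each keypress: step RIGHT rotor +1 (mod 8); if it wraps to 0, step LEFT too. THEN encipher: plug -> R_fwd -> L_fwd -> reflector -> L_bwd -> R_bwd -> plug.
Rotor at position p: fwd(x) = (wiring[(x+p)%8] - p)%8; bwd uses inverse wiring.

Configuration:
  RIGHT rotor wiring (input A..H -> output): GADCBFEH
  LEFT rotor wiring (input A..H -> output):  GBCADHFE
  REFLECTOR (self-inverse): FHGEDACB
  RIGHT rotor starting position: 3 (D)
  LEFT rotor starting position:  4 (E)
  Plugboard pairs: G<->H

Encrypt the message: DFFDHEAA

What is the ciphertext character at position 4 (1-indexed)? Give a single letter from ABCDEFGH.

Char 1 ('D'): step: R->4, L=4; D->plug->D->R->D->L->A->refl->F->L'->F->R'->A->plug->A
Char 2 ('F'): step: R->5, L=4; F->plug->F->R->G->L->G->refl->C->L'->E->R'->H->plug->G
Char 3 ('F'): step: R->6, L=4; F->plug->F->R->E->L->C->refl->G->L'->G->R'->A->plug->A
Char 4 ('D'): step: R->7, L=4; D->plug->D->R->E->L->C->refl->G->L'->G->R'->G->plug->H

H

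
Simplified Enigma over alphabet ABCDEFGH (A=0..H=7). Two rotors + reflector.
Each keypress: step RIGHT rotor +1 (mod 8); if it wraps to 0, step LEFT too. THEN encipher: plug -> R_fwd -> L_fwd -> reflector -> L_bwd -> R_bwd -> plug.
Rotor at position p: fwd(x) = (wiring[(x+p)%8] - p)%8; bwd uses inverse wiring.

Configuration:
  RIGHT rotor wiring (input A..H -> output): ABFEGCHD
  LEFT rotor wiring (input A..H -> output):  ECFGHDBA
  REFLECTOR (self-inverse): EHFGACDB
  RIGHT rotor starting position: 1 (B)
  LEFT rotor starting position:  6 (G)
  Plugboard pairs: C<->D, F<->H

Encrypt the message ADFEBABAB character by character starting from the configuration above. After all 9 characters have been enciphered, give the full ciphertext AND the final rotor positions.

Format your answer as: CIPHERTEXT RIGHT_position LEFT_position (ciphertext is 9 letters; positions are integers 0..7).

Char 1 ('A'): step: R->2, L=6; A->plug->A->R->D->L->E->refl->A->L'->F->R'->E->plug->E
Char 2 ('D'): step: R->3, L=6; D->plug->C->R->H->L->F->refl->C->L'->B->R'->A->plug->A
Char 3 ('F'): step: R->4, L=6; F->plug->H->R->A->L->D->refl->G->L'->C->R'->A->plug->A
Char 4 ('E'): step: R->5, L=6; E->plug->E->R->E->L->H->refl->B->L'->G->R'->C->plug->D
Char 5 ('B'): step: R->6, L=6; B->plug->B->R->F->L->A->refl->E->L'->D->R'->D->plug->C
Char 6 ('A'): step: R->7, L=6; A->plug->A->R->E->L->H->refl->B->L'->G->R'->D->plug->C
Char 7 ('B'): step: R->0, L->7 (L advanced); B->plug->B->R->B->L->F->refl->C->L'->H->R'->G->plug->G
Char 8 ('A'): step: R->1, L=7; A->plug->A->R->A->L->B->refl->H->L'->E->R'->B->plug->B
Char 9 ('B'): step: R->2, L=7; B->plug->B->R->C->L->D->refl->G->L'->D->R'->A->plug->A
Final: ciphertext=EAADCCGBA, RIGHT=2, LEFT=7

Answer: EAADCCGBA 2 7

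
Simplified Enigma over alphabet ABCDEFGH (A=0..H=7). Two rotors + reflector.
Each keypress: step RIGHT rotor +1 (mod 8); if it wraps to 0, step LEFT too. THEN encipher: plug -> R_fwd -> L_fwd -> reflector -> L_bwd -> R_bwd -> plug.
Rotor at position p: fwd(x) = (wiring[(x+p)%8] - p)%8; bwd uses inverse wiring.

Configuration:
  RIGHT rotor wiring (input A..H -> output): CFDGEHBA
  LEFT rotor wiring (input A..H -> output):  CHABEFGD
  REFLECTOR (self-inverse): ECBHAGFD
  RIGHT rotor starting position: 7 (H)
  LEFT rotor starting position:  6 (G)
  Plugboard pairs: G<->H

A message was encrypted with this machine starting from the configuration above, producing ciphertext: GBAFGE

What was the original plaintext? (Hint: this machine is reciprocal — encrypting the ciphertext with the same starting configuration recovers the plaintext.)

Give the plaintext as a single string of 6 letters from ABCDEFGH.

Char 1 ('G'): step: R->0, L->7 (L advanced); G->plug->H->R->A->L->E->refl->A->L'->C->R'->A->plug->A
Char 2 ('B'): step: R->1, L=7; B->plug->B->R->C->L->A->refl->E->L'->A->R'->F->plug->F
Char 3 ('A'): step: R->2, L=7; A->plug->A->R->B->L->D->refl->H->L'->H->R'->E->plug->E
Char 4 ('F'): step: R->3, L=7; F->plug->F->R->H->L->H->refl->D->L'->B->R'->B->plug->B
Char 5 ('G'): step: R->4, L=7; G->plug->H->R->C->L->A->refl->E->L'->A->R'->A->plug->A
Char 6 ('E'): step: R->5, L=7; E->plug->E->R->A->L->E->refl->A->L'->C->R'->A->plug->A

Answer: AFEBAA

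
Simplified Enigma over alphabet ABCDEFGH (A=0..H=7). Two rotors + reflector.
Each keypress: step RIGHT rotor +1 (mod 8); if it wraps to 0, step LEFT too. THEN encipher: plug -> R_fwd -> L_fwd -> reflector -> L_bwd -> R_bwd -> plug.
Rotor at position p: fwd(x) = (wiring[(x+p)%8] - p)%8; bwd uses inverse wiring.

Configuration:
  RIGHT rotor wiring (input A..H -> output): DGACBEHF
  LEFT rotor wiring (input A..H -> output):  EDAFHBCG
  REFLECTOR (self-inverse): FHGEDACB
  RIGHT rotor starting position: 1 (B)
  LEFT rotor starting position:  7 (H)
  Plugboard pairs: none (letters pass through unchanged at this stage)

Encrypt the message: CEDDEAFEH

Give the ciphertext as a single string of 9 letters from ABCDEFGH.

Answer: DAAHBBHHE

Derivation:
Char 1 ('C'): step: R->2, L=7; C->plug->C->R->H->L->D->refl->E->L'->C->R'->D->plug->D
Char 2 ('E'): step: R->3, L=7; E->plug->E->R->C->L->E->refl->D->L'->H->R'->A->plug->A
Char 3 ('D'): step: R->4, L=7; D->plug->D->R->B->L->F->refl->A->L'->F->R'->A->plug->A
Char 4 ('D'): step: R->5, L=7; D->plug->D->R->G->L->C->refl->G->L'->E->R'->H->plug->H
Char 5 ('E'): step: R->6, L=7; E->plug->E->R->C->L->E->refl->D->L'->H->R'->B->plug->B
Char 6 ('A'): step: R->7, L=7; A->plug->A->R->G->L->C->refl->G->L'->E->R'->B->plug->B
Char 7 ('F'): step: R->0, L->0 (L advanced); F->plug->F->R->E->L->H->refl->B->L'->F->R'->H->plug->H
Char 8 ('E'): step: R->1, L=0; E->plug->E->R->D->L->F->refl->A->L'->C->R'->H->plug->H
Char 9 ('H'): step: R->2, L=0; H->plug->H->R->E->L->H->refl->B->L'->F->R'->E->plug->E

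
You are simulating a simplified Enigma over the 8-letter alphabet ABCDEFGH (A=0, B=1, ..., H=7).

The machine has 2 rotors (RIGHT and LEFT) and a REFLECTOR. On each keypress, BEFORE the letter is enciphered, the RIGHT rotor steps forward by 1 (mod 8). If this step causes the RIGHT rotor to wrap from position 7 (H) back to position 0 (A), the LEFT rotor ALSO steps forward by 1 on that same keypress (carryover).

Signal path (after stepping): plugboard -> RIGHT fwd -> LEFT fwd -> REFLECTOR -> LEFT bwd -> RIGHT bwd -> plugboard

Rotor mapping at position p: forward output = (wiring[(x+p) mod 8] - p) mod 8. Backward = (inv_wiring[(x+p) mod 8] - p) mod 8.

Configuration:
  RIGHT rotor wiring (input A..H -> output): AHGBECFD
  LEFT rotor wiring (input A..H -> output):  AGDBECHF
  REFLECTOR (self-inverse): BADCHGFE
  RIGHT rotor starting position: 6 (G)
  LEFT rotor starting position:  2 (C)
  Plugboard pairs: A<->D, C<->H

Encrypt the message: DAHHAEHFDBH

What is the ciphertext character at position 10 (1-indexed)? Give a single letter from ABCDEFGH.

Char 1 ('D'): step: R->7, L=2; D->plug->A->R->E->L->F->refl->G->L'->G->R'->H->plug->C
Char 2 ('A'): step: R->0, L->3 (L advanced); A->plug->D->R->B->L->B->refl->A->L'->H->R'->B->plug->B
Char 3 ('H'): step: R->1, L=3; H->plug->C->R->A->L->G->refl->F->L'->F->R'->B->plug->B
Char 4 ('H'): step: R->2, L=3; H->plug->C->R->C->L->H->refl->E->L'->D->R'->E->plug->E
Char 5 ('A'): step: R->3, L=3; A->plug->D->R->C->L->H->refl->E->L'->D->R'->H->plug->C
Char 6 ('E'): step: R->4, L=3; E->plug->E->R->E->L->C->refl->D->L'->G->R'->B->plug->B
Char 7 ('H'): step: R->5, L=3; H->plug->C->R->G->L->D->refl->C->L'->E->R'->G->plug->G
Char 8 ('F'): step: R->6, L=3; F->plug->F->R->D->L->E->refl->H->L'->C->R'->C->plug->H
Char 9 ('D'): step: R->7, L=3; D->plug->A->R->E->L->C->refl->D->L'->G->R'->H->plug->C
Char 10 ('B'): step: R->0, L->4 (L advanced); B->plug->B->R->H->L->F->refl->G->L'->B->R'->D->plug->A

A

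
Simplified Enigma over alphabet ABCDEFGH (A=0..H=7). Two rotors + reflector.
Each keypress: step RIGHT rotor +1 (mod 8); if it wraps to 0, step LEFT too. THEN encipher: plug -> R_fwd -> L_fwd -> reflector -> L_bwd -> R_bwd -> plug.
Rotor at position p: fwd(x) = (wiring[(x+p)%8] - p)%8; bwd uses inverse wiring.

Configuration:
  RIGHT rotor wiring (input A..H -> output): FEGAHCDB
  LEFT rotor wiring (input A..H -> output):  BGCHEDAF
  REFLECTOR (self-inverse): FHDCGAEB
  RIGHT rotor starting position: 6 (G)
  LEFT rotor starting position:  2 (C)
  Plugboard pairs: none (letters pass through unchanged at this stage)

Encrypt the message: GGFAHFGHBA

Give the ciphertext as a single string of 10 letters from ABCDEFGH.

Answer: BFABFDHDHE

Derivation:
Char 1 ('G'): step: R->7, L=2; G->plug->G->R->D->L->B->refl->H->L'->G->R'->B->plug->B
Char 2 ('G'): step: R->0, L->3 (L advanced); G->plug->G->R->D->L->F->refl->A->L'->C->R'->F->plug->F
Char 3 ('F'): step: R->1, L=3; F->plug->F->R->C->L->A->refl->F->L'->D->R'->A->plug->A
Char 4 ('A'): step: R->2, L=3; A->plug->A->R->E->L->C->refl->D->L'->G->R'->B->plug->B
Char 5 ('H'): step: R->3, L=3; H->plug->H->R->D->L->F->refl->A->L'->C->R'->F->plug->F
Char 6 ('F'): step: R->4, L=3; F->plug->F->R->A->L->E->refl->G->L'->F->R'->D->plug->D
Char 7 ('G'): step: R->5, L=3; G->plug->G->R->D->L->F->refl->A->L'->C->R'->H->plug->H
Char 8 ('H'): step: R->6, L=3; H->plug->H->R->E->L->C->refl->D->L'->G->R'->D->plug->D
Char 9 ('B'): step: R->7, L=3; B->plug->B->R->G->L->D->refl->C->L'->E->R'->H->plug->H
Char 10 ('A'): step: R->0, L->4 (L advanced); A->plug->A->R->F->L->C->refl->D->L'->H->R'->E->plug->E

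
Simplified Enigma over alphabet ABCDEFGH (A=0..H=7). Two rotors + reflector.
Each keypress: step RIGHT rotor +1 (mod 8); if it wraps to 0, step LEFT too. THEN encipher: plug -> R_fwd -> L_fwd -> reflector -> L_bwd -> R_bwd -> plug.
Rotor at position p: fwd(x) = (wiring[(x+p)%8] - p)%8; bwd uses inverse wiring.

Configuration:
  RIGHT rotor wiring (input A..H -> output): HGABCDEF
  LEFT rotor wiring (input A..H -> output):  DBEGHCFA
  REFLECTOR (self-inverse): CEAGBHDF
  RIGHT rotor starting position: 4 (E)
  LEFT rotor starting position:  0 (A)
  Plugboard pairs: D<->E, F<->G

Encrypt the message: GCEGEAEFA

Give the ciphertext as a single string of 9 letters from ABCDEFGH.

Answer: CDDEGDFHE

Derivation:
Char 1 ('G'): step: R->5, L=0; G->plug->F->R->D->L->G->refl->D->L'->A->R'->C->plug->C
Char 2 ('C'): step: R->6, L=0; C->plug->C->R->B->L->B->refl->E->L'->C->R'->E->plug->D
Char 3 ('E'): step: R->7, L=0; E->plug->D->R->B->L->B->refl->E->L'->C->R'->E->plug->D
Char 4 ('G'): step: R->0, L->1 (L advanced); G->plug->F->R->D->L->G->refl->D->L'->B->R'->D->plug->E
Char 5 ('E'): step: R->1, L=1; E->plug->D->R->B->L->D->refl->G->L'->D->R'->F->plug->G
Char 6 ('A'): step: R->2, L=1; A->plug->A->R->G->L->H->refl->F->L'->C->R'->E->plug->D
Char 7 ('E'): step: R->3, L=1; E->plug->D->R->B->L->D->refl->G->L'->D->R'->G->plug->F
Char 8 ('F'): step: R->4, L=1; F->plug->G->R->E->L->B->refl->E->L'->F->R'->H->plug->H
Char 9 ('A'): step: R->5, L=1; A->plug->A->R->G->L->H->refl->F->L'->C->R'->D->plug->E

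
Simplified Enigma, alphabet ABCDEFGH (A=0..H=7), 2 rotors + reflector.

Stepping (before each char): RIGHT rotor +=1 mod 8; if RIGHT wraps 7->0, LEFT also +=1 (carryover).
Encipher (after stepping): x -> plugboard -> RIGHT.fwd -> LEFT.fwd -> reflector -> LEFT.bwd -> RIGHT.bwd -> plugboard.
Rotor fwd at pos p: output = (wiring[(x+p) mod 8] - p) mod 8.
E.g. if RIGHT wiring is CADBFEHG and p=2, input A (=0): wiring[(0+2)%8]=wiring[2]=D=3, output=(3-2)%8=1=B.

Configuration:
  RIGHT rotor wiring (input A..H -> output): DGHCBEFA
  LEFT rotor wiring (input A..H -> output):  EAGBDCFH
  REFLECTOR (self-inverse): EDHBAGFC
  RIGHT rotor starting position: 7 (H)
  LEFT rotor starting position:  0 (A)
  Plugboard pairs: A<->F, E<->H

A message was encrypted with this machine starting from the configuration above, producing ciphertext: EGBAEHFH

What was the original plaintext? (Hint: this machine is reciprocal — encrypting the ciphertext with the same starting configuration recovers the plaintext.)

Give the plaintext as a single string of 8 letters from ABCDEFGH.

Char 1 ('E'): step: R->0, L->1 (L advanced); E->plug->H->R->A->L->H->refl->C->L'->D->R'->A->plug->F
Char 2 ('G'): step: R->1, L=1; G->plug->G->R->H->L->D->refl->B->L'->E->R'->F->plug->A
Char 3 ('B'): step: R->2, L=1; B->plug->B->R->A->L->H->refl->C->L'->D->R'->E->plug->H
Char 4 ('A'): step: R->3, L=1; A->plug->F->R->A->L->H->refl->C->L'->D->R'->G->plug->G
Char 5 ('E'): step: R->4, L=1; E->plug->H->R->G->L->G->refl->F->L'->B->R'->C->plug->C
Char 6 ('H'): step: R->5, L=1; H->plug->E->R->B->L->F->refl->G->L'->G->R'->D->plug->D
Char 7 ('F'): step: R->6, L=1; F->plug->A->R->H->L->D->refl->B->L'->E->R'->F->plug->A
Char 8 ('H'): step: R->7, L=1; H->plug->E->R->D->L->C->refl->H->L'->A->R'->D->plug->D

Answer: FAHGCDAD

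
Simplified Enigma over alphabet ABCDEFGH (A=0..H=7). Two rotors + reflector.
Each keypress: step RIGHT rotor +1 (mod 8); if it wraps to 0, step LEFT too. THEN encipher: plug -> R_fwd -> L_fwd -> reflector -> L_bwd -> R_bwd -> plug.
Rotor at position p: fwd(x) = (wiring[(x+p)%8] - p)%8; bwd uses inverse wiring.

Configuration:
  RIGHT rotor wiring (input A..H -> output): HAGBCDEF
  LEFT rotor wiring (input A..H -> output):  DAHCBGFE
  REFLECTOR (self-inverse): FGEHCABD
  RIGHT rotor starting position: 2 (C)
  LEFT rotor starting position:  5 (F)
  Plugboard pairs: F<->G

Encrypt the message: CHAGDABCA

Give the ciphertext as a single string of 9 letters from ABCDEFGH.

Answer: HBGEHEGHC

Derivation:
Char 1 ('C'): step: R->3, L=5; C->plug->C->R->A->L->B->refl->G->L'->D->R'->H->plug->H
Char 2 ('H'): step: R->4, L=5; H->plug->H->R->F->L->C->refl->E->L'->H->R'->B->plug->B
Char 3 ('A'): step: R->5, L=5; A->plug->A->R->G->L->F->refl->A->L'->B->R'->F->plug->G
Char 4 ('G'): step: R->6, L=5; G->plug->F->R->D->L->G->refl->B->L'->A->R'->E->plug->E
Char 5 ('D'): step: R->7, L=5; D->plug->D->R->H->L->E->refl->C->L'->F->R'->H->plug->H
Char 6 ('A'): step: R->0, L->6 (L advanced); A->plug->A->R->H->L->A->refl->F->L'->C->R'->E->plug->E
Char 7 ('B'): step: R->1, L=6; B->plug->B->R->F->L->E->refl->C->L'->D->R'->F->plug->G
Char 8 ('C'): step: R->2, L=6; C->plug->C->R->A->L->H->refl->D->L'->G->R'->H->plug->H
Char 9 ('A'): step: R->3, L=6; A->plug->A->R->G->L->D->refl->H->L'->A->R'->C->plug->C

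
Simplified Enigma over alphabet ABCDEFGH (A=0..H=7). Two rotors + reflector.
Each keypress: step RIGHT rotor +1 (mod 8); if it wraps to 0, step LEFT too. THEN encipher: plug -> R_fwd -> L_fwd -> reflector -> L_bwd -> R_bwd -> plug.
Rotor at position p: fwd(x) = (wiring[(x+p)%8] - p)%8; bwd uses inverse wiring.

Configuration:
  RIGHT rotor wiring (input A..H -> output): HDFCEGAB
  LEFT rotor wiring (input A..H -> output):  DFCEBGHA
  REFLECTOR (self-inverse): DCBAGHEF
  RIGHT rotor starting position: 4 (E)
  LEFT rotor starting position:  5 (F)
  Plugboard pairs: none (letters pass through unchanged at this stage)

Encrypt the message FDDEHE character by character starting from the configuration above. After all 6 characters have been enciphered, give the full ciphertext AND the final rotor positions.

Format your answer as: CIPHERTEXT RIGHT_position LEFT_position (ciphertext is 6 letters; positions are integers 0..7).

Answer: AGFCFF 2 6

Derivation:
Char 1 ('F'): step: R->5, L=5; F->plug->F->R->A->L->B->refl->C->L'->B->R'->A->plug->A
Char 2 ('D'): step: R->6, L=5; D->plug->D->R->F->L->F->refl->H->L'->G->R'->G->plug->G
Char 3 ('D'): step: R->7, L=5; D->plug->D->R->G->L->H->refl->F->L'->F->R'->F->plug->F
Char 4 ('E'): step: R->0, L->6 (L advanced); E->plug->E->R->E->L->E->refl->G->L'->F->R'->C->plug->C
Char 5 ('H'): step: R->1, L=6; H->plug->H->R->G->L->D->refl->A->L'->H->R'->F->plug->F
Char 6 ('E'): step: R->2, L=6; E->plug->E->R->G->L->D->refl->A->L'->H->R'->F->plug->F
Final: ciphertext=AGFCFF, RIGHT=2, LEFT=6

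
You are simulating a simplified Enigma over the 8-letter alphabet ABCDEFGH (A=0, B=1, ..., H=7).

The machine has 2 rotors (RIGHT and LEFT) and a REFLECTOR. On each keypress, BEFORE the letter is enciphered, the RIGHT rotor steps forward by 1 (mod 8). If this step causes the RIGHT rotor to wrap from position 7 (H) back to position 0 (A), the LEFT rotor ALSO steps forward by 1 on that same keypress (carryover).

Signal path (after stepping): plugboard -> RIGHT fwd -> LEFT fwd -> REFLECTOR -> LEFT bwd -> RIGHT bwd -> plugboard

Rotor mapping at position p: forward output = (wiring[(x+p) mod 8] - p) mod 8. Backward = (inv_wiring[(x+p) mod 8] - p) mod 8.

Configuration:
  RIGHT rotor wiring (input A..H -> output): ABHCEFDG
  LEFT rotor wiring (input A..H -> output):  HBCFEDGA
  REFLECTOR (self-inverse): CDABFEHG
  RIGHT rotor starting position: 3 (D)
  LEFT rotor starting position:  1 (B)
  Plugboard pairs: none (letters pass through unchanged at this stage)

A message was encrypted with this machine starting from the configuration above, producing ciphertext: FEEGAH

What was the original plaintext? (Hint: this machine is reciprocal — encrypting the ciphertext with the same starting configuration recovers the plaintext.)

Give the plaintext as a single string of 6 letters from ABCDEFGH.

Char 1 ('F'): step: R->4, L=1; F->plug->F->R->F->L->F->refl->E->L'->C->R'->D->plug->D
Char 2 ('E'): step: R->5, L=1; E->plug->E->R->E->L->C->refl->A->L'->A->R'->A->plug->A
Char 3 ('E'): step: R->6, L=1; E->plug->E->R->B->L->B->refl->D->L'->D->R'->D->plug->D
Char 4 ('G'): step: R->7, L=1; G->plug->G->R->G->L->H->refl->G->L'->H->R'->A->plug->A
Char 5 ('A'): step: R->0, L->2 (L advanced); A->plug->A->R->A->L->A->refl->C->L'->C->R'->D->plug->D
Char 6 ('H'): step: R->1, L=2; H->plug->H->R->H->L->H->refl->G->L'->F->R'->G->plug->G

Answer: DADADG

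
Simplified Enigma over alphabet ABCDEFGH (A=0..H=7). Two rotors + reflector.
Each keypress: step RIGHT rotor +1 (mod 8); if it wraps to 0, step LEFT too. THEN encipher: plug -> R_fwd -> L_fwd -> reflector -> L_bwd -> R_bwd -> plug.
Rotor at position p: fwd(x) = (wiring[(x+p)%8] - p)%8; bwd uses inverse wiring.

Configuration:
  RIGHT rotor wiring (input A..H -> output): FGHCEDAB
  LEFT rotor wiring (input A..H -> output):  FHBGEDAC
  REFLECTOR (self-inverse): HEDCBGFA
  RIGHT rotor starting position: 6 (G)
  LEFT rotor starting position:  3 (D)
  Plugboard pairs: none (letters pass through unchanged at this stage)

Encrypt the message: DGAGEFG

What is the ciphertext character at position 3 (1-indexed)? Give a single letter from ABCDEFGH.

Char 1 ('D'): step: R->7, L=3; D->plug->D->R->A->L->D->refl->C->L'->F->R'->F->plug->F
Char 2 ('G'): step: R->0, L->4 (L advanced); G->plug->G->R->A->L->A->refl->H->L'->B->R'->H->plug->H
Char 3 ('A'): step: R->1, L=4; A->plug->A->R->F->L->D->refl->C->L'->H->R'->F->plug->F

F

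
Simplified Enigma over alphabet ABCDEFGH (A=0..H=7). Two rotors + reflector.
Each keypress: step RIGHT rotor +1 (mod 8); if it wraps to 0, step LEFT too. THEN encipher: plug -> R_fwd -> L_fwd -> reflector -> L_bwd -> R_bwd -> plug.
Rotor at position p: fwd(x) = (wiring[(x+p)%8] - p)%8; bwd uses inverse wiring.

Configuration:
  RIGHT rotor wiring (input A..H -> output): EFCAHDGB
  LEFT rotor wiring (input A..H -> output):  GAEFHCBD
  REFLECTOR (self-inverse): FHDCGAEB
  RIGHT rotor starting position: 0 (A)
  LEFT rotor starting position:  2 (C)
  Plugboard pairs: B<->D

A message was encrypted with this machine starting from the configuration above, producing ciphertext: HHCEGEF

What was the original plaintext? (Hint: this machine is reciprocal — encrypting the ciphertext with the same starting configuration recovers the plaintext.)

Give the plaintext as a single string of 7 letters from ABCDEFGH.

Answer: EGFFHHE

Derivation:
Char 1 ('H'): step: R->1, L=2; H->plug->H->R->D->L->A->refl->F->L'->C->R'->E->plug->E
Char 2 ('H'): step: R->2, L=2; H->plug->H->R->D->L->A->refl->F->L'->C->R'->G->plug->G
Char 3 ('C'): step: R->3, L=2; C->plug->C->R->A->L->C->refl->D->L'->B->R'->F->plug->F
Char 4 ('E'): step: R->4, L=2; E->plug->E->R->A->L->C->refl->D->L'->B->R'->F->plug->F
Char 5 ('G'): step: R->5, L=2; G->plug->G->R->D->L->A->refl->F->L'->C->R'->H->plug->H
Char 6 ('E'): step: R->6, L=2; E->plug->E->R->E->L->H->refl->B->L'->F->R'->H->plug->H
Char 7 ('F'): step: R->7, L=2; F->plug->F->R->A->L->C->refl->D->L'->B->R'->E->plug->E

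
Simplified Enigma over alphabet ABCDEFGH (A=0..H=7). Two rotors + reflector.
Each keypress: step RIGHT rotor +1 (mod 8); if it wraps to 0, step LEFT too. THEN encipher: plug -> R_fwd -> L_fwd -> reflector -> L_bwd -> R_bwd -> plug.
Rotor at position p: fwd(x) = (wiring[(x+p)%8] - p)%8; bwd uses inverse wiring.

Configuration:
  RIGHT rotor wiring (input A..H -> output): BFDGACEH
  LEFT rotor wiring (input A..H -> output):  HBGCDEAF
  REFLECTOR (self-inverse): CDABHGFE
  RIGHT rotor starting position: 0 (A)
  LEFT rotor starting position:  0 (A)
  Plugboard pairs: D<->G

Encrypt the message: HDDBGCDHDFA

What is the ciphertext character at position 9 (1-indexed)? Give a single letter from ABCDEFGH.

Char 1 ('H'): step: R->1, L=0; H->plug->H->R->A->L->H->refl->E->L'->F->R'->C->plug->C
Char 2 ('D'): step: R->2, L=0; D->plug->G->R->H->L->F->refl->G->L'->C->R'->E->plug->E
Char 3 ('D'): step: R->3, L=0; D->plug->G->R->C->L->G->refl->F->L'->H->R'->C->plug->C
Char 4 ('B'): step: R->4, L=0; B->plug->B->R->G->L->A->refl->C->L'->D->R'->D->plug->G
Char 5 ('G'): step: R->5, L=0; G->plug->D->R->E->L->D->refl->B->L'->B->R'->G->plug->D
Char 6 ('C'): step: R->6, L=0; C->plug->C->R->D->L->C->refl->A->L'->G->R'->A->plug->A
Char 7 ('D'): step: R->7, L=0; D->plug->G->R->D->L->C->refl->A->L'->G->R'->C->plug->C
Char 8 ('H'): step: R->0, L->1 (L advanced); H->plug->H->R->H->L->G->refl->F->L'->B->R'->A->plug->A
Char 9 ('D'): step: R->1, L=1; D->plug->G->R->G->L->E->refl->H->L'->F->R'->C->plug->C

C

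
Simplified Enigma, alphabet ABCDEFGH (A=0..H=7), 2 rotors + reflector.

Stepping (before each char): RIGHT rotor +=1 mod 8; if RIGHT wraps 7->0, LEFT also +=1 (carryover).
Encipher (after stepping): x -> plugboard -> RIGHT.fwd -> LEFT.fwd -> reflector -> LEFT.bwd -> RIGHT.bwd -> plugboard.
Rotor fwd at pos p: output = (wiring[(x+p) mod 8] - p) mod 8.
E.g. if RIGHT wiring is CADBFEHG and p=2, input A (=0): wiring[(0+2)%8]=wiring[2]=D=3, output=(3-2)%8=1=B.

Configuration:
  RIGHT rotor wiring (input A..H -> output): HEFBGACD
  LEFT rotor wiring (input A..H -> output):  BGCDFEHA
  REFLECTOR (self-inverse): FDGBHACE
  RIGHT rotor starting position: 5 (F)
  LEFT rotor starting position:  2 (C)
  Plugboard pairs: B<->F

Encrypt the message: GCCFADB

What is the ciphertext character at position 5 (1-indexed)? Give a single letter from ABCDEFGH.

Char 1 ('G'): step: R->6, L=2; G->plug->G->R->A->L->A->refl->F->L'->E->R'->A->plug->A
Char 2 ('C'): step: R->7, L=2; C->plug->C->R->F->L->G->refl->C->L'->D->R'->H->plug->H
Char 3 ('C'): step: R->0, L->3 (L advanced); C->plug->C->R->F->L->G->refl->C->L'->B->R'->D->plug->D
Char 4 ('F'): step: R->1, L=3; F->plug->B->R->E->L->F->refl->A->L'->A->R'->C->plug->C
Char 5 ('A'): step: R->2, L=3; A->plug->A->R->D->L->E->refl->H->L'->H->R'->B->plug->F

F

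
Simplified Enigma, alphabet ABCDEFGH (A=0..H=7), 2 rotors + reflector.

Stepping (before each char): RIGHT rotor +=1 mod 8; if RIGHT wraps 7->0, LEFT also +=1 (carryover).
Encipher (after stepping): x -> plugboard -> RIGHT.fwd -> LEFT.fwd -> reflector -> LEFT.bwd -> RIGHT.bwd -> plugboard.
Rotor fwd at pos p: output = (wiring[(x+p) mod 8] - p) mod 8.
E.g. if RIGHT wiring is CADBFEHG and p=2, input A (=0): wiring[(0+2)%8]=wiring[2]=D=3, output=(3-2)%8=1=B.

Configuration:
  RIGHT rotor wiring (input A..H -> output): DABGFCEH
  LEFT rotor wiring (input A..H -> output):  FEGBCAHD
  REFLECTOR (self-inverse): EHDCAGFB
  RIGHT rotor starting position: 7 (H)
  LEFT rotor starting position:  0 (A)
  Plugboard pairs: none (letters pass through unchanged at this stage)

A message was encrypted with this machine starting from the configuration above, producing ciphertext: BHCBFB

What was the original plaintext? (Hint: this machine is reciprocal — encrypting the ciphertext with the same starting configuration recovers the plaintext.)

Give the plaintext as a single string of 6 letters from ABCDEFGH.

Char 1 ('B'): step: R->0, L->1 (L advanced); B->plug->B->R->A->L->D->refl->C->L'->G->R'->D->plug->D
Char 2 ('H'): step: R->1, L=1; H->plug->H->R->C->L->A->refl->E->L'->H->R'->A->plug->A
Char 3 ('C'): step: R->2, L=1; C->plug->C->R->D->L->B->refl->H->L'->E->R'->B->plug->B
Char 4 ('B'): step: R->3, L=1; B->plug->B->R->C->L->A->refl->E->L'->H->R'->C->plug->C
Char 5 ('F'): step: R->4, L=1; F->plug->F->R->E->L->H->refl->B->L'->D->R'->D->plug->D
Char 6 ('B'): step: R->5, L=1; B->plug->B->R->H->L->E->refl->A->L'->C->R'->C->plug->C

Answer: DABCDC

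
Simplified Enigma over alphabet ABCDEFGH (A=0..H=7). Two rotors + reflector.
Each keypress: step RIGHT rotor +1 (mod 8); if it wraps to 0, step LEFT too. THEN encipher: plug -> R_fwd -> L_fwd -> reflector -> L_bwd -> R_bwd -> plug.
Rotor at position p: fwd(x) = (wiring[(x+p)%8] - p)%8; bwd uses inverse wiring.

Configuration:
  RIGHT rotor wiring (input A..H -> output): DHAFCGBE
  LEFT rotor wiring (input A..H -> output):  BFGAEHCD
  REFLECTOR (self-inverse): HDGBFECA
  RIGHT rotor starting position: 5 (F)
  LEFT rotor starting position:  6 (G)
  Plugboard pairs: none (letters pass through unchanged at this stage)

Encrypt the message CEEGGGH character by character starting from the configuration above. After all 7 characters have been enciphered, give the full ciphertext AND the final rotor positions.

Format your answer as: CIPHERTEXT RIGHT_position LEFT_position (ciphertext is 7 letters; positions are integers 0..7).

Answer: BAGAFBB 4 7

Derivation:
Char 1 ('C'): step: R->6, L=6; C->plug->C->R->F->L->C->refl->G->L'->G->R'->B->plug->B
Char 2 ('E'): step: R->7, L=6; E->plug->E->R->G->L->G->refl->C->L'->F->R'->A->plug->A
Char 3 ('E'): step: R->0, L->7 (L advanced); E->plug->E->R->C->L->G->refl->C->L'->B->R'->G->plug->G
Char 4 ('G'): step: R->1, L=7; G->plug->G->R->D->L->H->refl->A->L'->G->R'->A->plug->A
Char 5 ('G'): step: R->2, L=7; G->plug->G->R->B->L->C->refl->G->L'->C->R'->F->plug->F
Char 6 ('G'): step: R->3, L=7; G->plug->G->R->E->L->B->refl->D->L'->H->R'->B->plug->B
Char 7 ('H'): step: R->4, L=7; H->plug->H->R->B->L->C->refl->G->L'->C->R'->B->plug->B
Final: ciphertext=BAGAFBB, RIGHT=4, LEFT=7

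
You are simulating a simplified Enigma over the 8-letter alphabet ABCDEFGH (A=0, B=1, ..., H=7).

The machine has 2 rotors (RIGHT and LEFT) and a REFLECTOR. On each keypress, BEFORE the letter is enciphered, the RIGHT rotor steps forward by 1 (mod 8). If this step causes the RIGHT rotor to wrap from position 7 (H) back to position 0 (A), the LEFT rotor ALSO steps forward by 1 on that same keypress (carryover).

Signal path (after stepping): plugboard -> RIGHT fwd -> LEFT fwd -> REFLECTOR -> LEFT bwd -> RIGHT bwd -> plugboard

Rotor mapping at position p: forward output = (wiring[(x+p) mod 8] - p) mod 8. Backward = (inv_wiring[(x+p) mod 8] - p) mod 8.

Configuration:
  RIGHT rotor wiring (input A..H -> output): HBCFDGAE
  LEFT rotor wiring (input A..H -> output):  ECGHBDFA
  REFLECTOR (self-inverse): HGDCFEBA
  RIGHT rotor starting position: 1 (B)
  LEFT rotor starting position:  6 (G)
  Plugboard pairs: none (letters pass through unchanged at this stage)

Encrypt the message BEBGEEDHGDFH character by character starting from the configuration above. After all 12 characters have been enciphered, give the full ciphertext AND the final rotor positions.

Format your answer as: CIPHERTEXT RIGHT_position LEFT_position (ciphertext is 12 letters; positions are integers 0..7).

Answer: HGFEHHCBFABA 5 7

Derivation:
Char 1 ('B'): step: R->2, L=6; B->plug->B->R->D->L->E->refl->F->L'->H->R'->H->plug->H
Char 2 ('E'): step: R->3, L=6; E->plug->E->R->B->L->C->refl->D->L'->G->R'->G->plug->G
Char 3 ('B'): step: R->4, L=6; B->plug->B->R->C->L->G->refl->B->L'->F->R'->F->plug->F
Char 4 ('G'): step: R->5, L=6; G->plug->G->R->A->L->H->refl->A->L'->E->R'->E->plug->E
Char 5 ('E'): step: R->6, L=6; E->plug->E->R->E->L->A->refl->H->L'->A->R'->H->plug->H
Char 6 ('E'): step: R->7, L=6; E->plug->E->R->G->L->D->refl->C->L'->B->R'->H->plug->H
Char 7 ('D'): step: R->0, L->7 (L advanced); D->plug->D->R->F->L->C->refl->D->L'->C->R'->C->plug->C
Char 8 ('H'): step: R->1, L=7; H->plug->H->R->G->L->E->refl->F->L'->B->R'->B->plug->B
Char 9 ('G'): step: R->2, L=7; G->plug->G->R->F->L->C->refl->D->L'->C->R'->F->plug->F
Char 10 ('D'): step: R->3, L=7; D->plug->D->R->F->L->C->refl->D->L'->C->R'->A->plug->A
Char 11 ('F'): step: R->4, L=7; F->plug->F->R->F->L->C->refl->D->L'->C->R'->B->plug->B
Char 12 ('H'): step: R->5, L=7; H->plug->H->R->G->L->E->refl->F->L'->B->R'->A->plug->A
Final: ciphertext=HGFEHHCBFABA, RIGHT=5, LEFT=7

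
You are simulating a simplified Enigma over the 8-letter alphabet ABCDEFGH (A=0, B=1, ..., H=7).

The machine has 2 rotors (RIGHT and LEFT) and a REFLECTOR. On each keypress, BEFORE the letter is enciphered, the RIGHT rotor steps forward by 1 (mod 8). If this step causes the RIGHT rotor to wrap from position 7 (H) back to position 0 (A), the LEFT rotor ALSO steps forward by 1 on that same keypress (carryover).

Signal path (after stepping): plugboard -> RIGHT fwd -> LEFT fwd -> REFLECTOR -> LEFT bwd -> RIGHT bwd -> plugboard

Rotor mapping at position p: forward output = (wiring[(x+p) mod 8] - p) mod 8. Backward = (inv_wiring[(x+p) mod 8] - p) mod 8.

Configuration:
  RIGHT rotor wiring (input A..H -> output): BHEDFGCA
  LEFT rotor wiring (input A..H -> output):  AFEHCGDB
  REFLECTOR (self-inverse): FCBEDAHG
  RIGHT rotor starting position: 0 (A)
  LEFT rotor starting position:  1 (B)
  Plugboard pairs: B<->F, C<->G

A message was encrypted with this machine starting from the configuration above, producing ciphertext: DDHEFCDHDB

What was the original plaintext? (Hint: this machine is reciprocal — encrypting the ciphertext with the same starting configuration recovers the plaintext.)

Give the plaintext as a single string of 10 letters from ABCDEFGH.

Char 1 ('D'): step: R->1, L=1; D->plug->D->R->E->L->F->refl->A->L'->G->R'->A->plug->A
Char 2 ('D'): step: R->2, L=1; D->plug->D->R->E->L->F->refl->A->L'->G->R'->F->plug->B
Char 3 ('H'): step: R->3, L=1; H->plug->H->R->B->L->D->refl->E->L'->A->R'->A->plug->A
Char 4 ('E'): step: R->4, L=1; E->plug->E->R->F->L->C->refl->B->L'->D->R'->F->plug->B
Char 5 ('F'): step: R->5, L=1; F->plug->B->R->F->L->C->refl->B->L'->D->R'->C->plug->G
Char 6 ('C'): step: R->6, L=1; C->plug->G->R->H->L->H->refl->G->L'->C->R'->B->plug->F
Char 7 ('D'): step: R->7, L=1; D->plug->D->R->F->L->C->refl->B->L'->D->R'->H->plug->H
Char 8 ('H'): step: R->0, L->2 (L advanced); H->plug->H->R->A->L->C->refl->B->L'->E->R'->C->plug->G
Char 9 ('D'): step: R->1, L=2; D->plug->D->R->E->L->B->refl->C->L'->A->R'->H->plug->H
Char 10 ('B'): step: R->2, L=2; B->plug->F->R->G->L->G->refl->H->L'->F->R'->H->plug->H

Answer: ABABGFHGHH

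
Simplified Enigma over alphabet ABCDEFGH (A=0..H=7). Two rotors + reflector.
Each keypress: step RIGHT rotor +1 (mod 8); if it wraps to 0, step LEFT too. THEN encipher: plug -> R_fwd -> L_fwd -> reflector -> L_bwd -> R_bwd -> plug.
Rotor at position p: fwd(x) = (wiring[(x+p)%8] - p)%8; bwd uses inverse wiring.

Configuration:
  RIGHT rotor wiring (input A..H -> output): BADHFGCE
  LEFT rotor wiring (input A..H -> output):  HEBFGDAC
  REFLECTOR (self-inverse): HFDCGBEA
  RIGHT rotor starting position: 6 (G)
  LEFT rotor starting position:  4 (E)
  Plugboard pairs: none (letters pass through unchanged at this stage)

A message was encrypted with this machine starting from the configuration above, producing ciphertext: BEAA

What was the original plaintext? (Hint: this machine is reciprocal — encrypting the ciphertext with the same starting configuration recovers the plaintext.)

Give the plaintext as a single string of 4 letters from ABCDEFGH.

Answer: HBBC

Derivation:
Char 1 ('B'): step: R->7, L=4; B->plug->B->R->C->L->E->refl->G->L'->D->R'->H->plug->H
Char 2 ('E'): step: R->0, L->5 (L advanced); E->plug->E->R->F->L->E->refl->G->L'->A->R'->B->plug->B
Char 3 ('A'): step: R->1, L=5; A->plug->A->R->H->L->B->refl->F->L'->C->R'->B->plug->B
Char 4 ('A'): step: R->2, L=5; A->plug->A->R->B->L->D->refl->C->L'->D->R'->C->plug->C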